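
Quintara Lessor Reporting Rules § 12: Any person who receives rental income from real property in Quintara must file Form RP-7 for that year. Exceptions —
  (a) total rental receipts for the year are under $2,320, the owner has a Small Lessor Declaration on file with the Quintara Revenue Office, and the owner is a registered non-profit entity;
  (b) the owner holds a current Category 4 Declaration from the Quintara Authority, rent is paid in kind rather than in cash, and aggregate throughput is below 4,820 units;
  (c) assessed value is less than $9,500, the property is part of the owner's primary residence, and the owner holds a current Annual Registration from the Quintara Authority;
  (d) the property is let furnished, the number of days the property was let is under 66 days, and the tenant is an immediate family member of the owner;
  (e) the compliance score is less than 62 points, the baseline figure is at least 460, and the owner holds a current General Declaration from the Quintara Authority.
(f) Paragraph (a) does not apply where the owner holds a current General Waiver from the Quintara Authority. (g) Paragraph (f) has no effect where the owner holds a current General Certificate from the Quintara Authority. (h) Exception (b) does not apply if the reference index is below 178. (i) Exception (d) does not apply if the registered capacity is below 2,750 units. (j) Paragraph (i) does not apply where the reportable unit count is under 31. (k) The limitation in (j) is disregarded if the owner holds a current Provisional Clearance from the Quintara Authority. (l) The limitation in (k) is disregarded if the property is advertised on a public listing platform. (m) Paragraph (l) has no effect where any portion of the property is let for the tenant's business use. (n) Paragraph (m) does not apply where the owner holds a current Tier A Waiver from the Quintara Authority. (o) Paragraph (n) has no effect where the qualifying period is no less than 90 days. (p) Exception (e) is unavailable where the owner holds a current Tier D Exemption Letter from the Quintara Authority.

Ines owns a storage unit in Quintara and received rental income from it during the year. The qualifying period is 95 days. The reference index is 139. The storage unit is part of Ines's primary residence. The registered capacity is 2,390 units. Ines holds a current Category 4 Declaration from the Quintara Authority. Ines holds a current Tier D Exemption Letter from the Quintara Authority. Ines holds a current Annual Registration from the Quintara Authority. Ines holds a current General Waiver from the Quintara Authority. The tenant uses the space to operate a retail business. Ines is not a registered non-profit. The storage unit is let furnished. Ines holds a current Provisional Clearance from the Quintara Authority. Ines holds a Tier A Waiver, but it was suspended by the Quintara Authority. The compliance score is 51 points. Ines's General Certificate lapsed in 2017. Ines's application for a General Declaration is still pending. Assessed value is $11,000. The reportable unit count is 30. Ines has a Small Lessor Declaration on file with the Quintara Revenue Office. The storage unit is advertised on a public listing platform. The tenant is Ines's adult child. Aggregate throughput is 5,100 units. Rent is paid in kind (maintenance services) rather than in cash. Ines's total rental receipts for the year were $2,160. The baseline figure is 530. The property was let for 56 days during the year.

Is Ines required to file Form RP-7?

Exception (a) fails — Ines is not a registered non-profit.
Exception (b) does not apply: aggregate throughput is 5,100 units, not below 4,820 units.
Exception (c) does not apply: assessed value is $11,000, not less than $9,500.
All of (d)'s requirements are met (the property is let furnished; the number of days the property was let is 56 days, under the 66 days limit; the tenant is an immediate family member). However, paragraphs (i)–(o) must be considered: (i) operates against (d): the registered capacity is 2,390 units, below the 2,750 units limit. (j) is triggered (the reportable unit count is 30, under the 31 limit), but yields to (k): (k) applies — a current Provisional Clearance is held. (l) applies (the property is publicly advertised), but yields to (m): (m) applies — the space is let for business use. (n), which would lift (m), does not operate here — no current Tier A Waiver is held. Exception (d) does not apply.
Exception (e) fails — no current General Declaration is held.
No exception applies. The general rule governs.

Yes — Ines must file Form RP-7.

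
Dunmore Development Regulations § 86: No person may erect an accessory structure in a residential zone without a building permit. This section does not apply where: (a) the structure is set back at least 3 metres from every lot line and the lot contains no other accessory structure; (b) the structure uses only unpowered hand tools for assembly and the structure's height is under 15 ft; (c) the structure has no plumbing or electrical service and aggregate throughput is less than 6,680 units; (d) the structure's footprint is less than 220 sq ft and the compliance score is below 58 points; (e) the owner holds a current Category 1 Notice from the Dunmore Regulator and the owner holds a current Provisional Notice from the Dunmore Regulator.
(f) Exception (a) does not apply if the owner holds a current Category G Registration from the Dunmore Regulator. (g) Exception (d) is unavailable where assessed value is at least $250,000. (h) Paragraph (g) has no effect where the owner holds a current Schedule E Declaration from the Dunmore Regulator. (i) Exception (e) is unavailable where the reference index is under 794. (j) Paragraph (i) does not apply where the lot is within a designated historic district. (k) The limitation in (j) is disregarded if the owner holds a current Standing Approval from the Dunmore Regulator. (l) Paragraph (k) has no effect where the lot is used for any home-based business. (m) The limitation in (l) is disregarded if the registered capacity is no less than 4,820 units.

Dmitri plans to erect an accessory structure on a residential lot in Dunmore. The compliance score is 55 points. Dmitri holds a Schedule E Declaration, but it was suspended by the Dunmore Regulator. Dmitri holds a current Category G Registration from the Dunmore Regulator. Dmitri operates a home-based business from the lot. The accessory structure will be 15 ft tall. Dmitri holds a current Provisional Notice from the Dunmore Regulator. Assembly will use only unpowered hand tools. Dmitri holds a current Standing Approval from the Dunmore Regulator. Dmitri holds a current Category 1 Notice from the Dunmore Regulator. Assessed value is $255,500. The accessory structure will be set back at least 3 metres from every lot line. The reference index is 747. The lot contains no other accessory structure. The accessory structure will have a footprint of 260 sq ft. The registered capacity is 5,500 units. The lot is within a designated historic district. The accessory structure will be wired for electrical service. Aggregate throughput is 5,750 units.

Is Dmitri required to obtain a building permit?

Yes — Dmitri must obtain a building permit.

Exception (a): the setback is at least 3 m on every side; the lot has no other accessory structure — every condition holds. However, paragraph (f) must be considered: (f) operates against (a): a current Category G Registration is held. Exception (a) does not apply.
Exception (b) requires that the structure's height is under 15 ft; but the structure's height is 15 ft, not under 15 ft, so (b) is unavailable.
Exception (c) fails — electrical service is planned.
Exception (d) fails — the structure's footprint is 260 sq ft, not less than 220 sq ft.
Exception (e)'s conditions are all satisfied: a current Category 1 Notice is held; a current Provisional Notice is held. However, paragraphs (i)–(m) must be considered: (i) applies — the reference index is 747, under the 794 limit. (j) operates (the lot is in a historic district), but yields to (k): (k) operates against (j): a current Standing Approval is held. (l) would limit (k) — a home-based business operates on the lot — but (m) sets (l) aside: (m) operates against (l): the registered capacity is 5,500 units, meeting the 4,820 units threshold. So (e) is unavailable.
Every exception is unavailable, so the rule governs.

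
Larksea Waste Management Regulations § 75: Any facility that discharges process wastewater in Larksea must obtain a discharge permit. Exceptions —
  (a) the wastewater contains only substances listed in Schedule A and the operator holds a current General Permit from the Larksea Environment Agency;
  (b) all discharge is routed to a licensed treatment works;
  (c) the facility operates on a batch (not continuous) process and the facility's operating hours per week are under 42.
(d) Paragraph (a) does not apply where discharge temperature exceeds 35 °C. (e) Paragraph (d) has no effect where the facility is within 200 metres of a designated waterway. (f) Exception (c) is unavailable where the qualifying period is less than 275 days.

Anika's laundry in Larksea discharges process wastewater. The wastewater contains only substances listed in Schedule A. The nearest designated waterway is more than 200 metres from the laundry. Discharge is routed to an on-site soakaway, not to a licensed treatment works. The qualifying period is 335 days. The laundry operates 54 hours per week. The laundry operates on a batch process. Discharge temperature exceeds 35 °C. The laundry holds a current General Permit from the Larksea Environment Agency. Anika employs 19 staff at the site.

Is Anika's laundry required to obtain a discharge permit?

Exception (a): the wastewater is Schedule-A-only; a current General Permit is held — every condition holds. But applying paragraphs (d)–(e): (d) applies — discharge temperature exceeds 35 °C. (e), which would lift (d), is inapplicable — the laundry is more than 200 m from any designated waterway. So (a) is unavailable.
Exception (b) requires that all discharge is routed to a licensed treatment works; but discharge is not routed to a licensed treatment works, so (b) is unavailable.
Exception (c) does not apply: the facility's operating hours per week are 54, not under 42.
None of the exceptions is available; § 75 applies in full.

Yes — Anika's laundry must obtain a discharge permit.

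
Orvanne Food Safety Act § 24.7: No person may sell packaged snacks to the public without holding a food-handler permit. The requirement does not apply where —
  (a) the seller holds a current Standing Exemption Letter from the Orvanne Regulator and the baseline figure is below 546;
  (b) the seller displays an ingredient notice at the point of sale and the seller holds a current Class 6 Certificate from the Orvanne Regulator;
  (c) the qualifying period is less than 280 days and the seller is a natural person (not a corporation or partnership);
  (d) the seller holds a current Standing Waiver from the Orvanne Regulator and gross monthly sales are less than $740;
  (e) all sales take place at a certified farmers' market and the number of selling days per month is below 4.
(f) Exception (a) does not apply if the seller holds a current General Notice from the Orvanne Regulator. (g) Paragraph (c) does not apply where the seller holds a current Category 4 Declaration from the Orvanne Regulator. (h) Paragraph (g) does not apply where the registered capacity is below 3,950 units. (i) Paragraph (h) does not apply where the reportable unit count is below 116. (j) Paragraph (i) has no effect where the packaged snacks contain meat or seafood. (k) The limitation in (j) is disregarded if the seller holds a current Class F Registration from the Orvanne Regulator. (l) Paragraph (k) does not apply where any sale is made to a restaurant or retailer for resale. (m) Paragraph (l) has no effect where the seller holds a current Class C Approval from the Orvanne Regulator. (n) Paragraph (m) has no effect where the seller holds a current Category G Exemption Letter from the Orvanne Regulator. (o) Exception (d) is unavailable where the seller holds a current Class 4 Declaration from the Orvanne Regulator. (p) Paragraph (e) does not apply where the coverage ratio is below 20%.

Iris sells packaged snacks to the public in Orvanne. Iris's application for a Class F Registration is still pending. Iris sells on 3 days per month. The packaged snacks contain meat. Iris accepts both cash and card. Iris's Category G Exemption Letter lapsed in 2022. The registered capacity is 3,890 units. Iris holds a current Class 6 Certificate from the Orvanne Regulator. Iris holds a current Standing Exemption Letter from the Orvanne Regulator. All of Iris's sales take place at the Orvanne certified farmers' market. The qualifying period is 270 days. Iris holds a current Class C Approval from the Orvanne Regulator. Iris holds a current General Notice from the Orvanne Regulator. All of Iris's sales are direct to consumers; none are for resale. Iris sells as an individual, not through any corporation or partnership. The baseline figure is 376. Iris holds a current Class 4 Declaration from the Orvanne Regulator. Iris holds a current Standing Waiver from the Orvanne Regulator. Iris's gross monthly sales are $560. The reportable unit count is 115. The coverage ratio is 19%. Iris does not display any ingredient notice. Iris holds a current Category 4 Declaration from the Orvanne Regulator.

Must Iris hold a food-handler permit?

All of (a)'s requirements are met (a current Standing Exemption Letter is held; the baseline figure is 376, below the 546 limit). However, paragraph (f) must be considered: (f) operates against (a): a current General Notice is held. (a) is therefore removed.
Exception (b) requires that the seller displays an ingredient notice at the point of sale; but no ingredient notice is displayed, so (b) is unavailable.
All of (c)'s requirements are met (the qualifying period is 270 days, less than the 280 days limit; the seller is a natural person). Considering the limiting provisions: (g) is engaged (a current Category 4 Declaration is held), but yields to (h): (h) operates against (g): the registered capacity is 3,890 units, below the 3,950 units limit. (i) would limit (h) — the reportable unit count is 115, below the 116 limit — but (j) sets (i) aside: (j) operates against (i): the packaged snacks contain meat. (k) is not engaged (no current Class F Registration is held), so (j) stands. Exception (c) stands.
Exception (d)'s conditions are all satisfied: a current Standing Waiver is held; gross monthly sales are $560, less than the $740 limit. However, paragraph (o) must be considered: (o) is engaged — a current Class 4 Declaration is held. So (d) is unavailable.
Exception (e)'s conditions are all satisfied: all sales are at a certified farmers' market; the number of selling days per month is 3, below the 4 limit. However, paragraph (p) must be considered: (p) operates against (e): the coverage ratio is 19%, below the 20% limit. (e) is therefore removed.

No — exception (c) applies; Iris is not required to hold a food-handler permit.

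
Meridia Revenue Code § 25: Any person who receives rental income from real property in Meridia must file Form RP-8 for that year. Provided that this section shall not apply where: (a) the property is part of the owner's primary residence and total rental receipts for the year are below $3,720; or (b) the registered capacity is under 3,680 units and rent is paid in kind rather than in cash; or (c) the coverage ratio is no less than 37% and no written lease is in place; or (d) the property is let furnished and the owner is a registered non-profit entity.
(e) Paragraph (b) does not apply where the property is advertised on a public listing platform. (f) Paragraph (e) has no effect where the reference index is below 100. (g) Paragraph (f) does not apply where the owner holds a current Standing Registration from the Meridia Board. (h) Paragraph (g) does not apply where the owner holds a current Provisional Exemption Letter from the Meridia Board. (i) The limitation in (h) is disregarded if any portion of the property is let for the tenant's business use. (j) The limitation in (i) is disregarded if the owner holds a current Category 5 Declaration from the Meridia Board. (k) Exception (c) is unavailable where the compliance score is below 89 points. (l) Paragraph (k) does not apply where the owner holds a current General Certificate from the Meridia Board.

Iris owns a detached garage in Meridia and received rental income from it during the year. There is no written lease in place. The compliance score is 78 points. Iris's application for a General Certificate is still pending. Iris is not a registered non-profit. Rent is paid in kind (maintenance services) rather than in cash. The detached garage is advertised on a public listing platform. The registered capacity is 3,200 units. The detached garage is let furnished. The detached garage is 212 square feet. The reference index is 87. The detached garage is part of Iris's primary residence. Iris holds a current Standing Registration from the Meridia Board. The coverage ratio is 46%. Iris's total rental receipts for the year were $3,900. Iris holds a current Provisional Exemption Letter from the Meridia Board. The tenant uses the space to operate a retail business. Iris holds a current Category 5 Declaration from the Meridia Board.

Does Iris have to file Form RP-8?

No — exception (b) applies; Iris is not required to file Form RP-8.

Exception (a) requires that total rental receipts for the year are below $3,720; but total rental receipts for the year are $3,900, not below $3,720, so (a) is unavailable.
Exception (b) is satisfied on its face — the registered capacity is 3,200 units, under the 3,680 units limit; rent is paid in kind. Applying paragraphs (e)–(j): (e) is triggered (the property is publicly advertised), but is itself disapplied by (f): (f) is engaged — the reference index is 87, below the 100 limit. (g) would limit (f) — a current Standing Registration is held — but (h) sets (g) aside: (h) operates — a current Provisional Exemption Letter is held. (i) is engaged (the space is let for business use), but is displaced by (j): (j) operates against (i): a current Category 5 Declaration is held. So (b) applies.
Exception (c) is satisfied on its face — the coverage ratio is 46%, meeting the 37% threshold; there is no written lease. But applying paragraphs (k)–(l): (k) operates against (c): the compliance score is 78 points, below the 89 points limit. (l), which would lift (k), is inapplicable — there is no General Certificate in force. (c) is therefore removed.
Exception (d) fails — Iris is not a registered non-profit.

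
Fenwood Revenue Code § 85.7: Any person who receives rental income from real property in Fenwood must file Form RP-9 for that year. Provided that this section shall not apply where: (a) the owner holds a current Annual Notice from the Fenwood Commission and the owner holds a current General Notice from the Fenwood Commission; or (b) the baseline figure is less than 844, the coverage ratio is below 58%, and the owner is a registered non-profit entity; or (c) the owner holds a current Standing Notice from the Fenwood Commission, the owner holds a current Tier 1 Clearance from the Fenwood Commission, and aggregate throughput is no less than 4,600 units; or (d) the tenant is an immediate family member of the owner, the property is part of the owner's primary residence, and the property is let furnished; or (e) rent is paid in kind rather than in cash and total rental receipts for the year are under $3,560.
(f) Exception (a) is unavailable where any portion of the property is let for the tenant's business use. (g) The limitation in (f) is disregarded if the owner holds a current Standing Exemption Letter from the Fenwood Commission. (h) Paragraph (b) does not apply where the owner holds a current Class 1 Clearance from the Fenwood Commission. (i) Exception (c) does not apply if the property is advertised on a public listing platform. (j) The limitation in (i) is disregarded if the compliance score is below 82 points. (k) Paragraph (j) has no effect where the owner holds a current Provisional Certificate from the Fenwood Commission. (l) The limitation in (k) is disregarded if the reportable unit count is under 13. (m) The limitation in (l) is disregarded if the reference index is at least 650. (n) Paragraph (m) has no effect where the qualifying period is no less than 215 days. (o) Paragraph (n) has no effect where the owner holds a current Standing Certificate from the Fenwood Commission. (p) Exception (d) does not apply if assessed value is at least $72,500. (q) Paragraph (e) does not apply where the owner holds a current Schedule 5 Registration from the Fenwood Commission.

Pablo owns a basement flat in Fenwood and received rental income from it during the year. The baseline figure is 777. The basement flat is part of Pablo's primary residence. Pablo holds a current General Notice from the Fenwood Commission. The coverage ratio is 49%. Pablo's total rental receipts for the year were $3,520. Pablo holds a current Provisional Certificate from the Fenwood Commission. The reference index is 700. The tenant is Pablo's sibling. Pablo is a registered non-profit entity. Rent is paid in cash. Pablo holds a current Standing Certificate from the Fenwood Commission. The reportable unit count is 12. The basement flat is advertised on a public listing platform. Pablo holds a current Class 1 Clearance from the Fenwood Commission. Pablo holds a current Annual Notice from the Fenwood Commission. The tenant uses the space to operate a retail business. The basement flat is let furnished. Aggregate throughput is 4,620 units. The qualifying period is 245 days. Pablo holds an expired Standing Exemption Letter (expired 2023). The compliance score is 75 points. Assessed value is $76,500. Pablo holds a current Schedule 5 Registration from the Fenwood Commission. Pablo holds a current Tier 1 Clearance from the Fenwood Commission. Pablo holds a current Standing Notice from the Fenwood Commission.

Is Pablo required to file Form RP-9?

Yes — Pablo must file Form RP-9.

All of (a)'s requirements are met (a current Annual Notice is held; a current General Notice is held). But: (f) operates against (a): the space is let for business use. (g), which would lift (f), is not triggered — the Standing Exemption Letter is not current. Exception (a) does not apply.
Exception (b): the baseline figure is 777, less than the 844 limit; the coverage ratio is 49%, below the 58% limit; Pablo is a registered non-profit — every condition holds. However, paragraph (h) must be considered: (h) applies — a current Class 1 Clearance is held. (b) is therefore removed.
Exception (c) is satisfied on its face — a current Standing Notice is held; a current Tier 1 Clearance is held; aggregate throughput is 4,620 units, meeting the 4,600 units threshold. However, paragraphs (i)–(o) must be considered: (i) operates against (c): the property is publicly advertised. (j) would limit (i) — the compliance score is 75 points, below the 82 points limit — but (k) sets (j) aside: (k) operates — a current Provisional Certificate is held. (l) is engaged (the reportable unit count is 12, under the 13 limit), but is displaced by (m): (m) operates against (l): the reference index is 700, meeting the 650 threshold. (n) operates (the qualifying period is 245 days, meeting the 215 days threshold), but is overridden by (o): (o) operates — a current Standing Certificate is held. Exception (c) does not apply.
Exception (d): the tenant is an immediate family member; the basement flat is part of the primary residence; the property is let furnished — every condition holds. Turning to paragraph (p): (p) is engaged — assessed value is $76,500, meeting the $72,500 threshold. (d) is therefore removed.
Exception (e) does not apply: rent is paid in cash.
No exception displaces § 85.7.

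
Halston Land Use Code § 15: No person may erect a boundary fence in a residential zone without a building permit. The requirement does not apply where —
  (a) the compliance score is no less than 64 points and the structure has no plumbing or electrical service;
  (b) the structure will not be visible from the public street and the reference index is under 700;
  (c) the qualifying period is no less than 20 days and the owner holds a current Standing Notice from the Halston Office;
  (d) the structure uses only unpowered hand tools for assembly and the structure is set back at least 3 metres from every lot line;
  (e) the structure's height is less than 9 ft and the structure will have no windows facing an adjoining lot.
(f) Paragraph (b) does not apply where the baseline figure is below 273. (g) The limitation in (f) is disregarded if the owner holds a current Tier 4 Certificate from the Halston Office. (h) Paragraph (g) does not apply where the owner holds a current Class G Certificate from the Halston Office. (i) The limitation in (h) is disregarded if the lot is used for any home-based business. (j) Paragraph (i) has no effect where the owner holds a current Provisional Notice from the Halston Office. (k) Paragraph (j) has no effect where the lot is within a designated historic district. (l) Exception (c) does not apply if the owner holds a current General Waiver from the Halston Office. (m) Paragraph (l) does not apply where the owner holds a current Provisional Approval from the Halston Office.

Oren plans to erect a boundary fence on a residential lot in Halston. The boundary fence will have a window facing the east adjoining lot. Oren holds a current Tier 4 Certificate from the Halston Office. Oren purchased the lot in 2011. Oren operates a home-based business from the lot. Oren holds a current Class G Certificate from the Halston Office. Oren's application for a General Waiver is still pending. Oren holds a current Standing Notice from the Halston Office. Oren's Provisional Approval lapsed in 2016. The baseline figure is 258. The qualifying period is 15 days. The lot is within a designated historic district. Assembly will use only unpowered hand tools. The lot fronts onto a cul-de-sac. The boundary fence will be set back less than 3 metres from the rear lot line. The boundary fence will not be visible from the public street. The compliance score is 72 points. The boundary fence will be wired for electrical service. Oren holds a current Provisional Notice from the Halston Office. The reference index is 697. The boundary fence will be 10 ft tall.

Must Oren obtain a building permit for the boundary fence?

No — exception (b) applies; Oren does not need a building permit.

Exception (a) does not apply: electrical service is planned.
Exception (b): the structure will not be visible from the street; the reference index is 697, under the 700 limit — every condition holds. Applying paragraphs (f)–(k): (f) applies (the baseline figure is 258, below the 273 limit), but yields to (g): (g) is engaged — a current Tier 4 Certificate is held. (h) operates (a current Class G Certificate is held), but yields to (i): (i) operates — a home-based business operates on the lot. (j) would limit (i) — a current Provisional Notice is held — but (k) sets (j) aside: (k) is engaged — the lot is in a historic district. (b) remains available.
Exception (c) requires that the qualifying period is no less than 20 days; but the qualifying period is 15 days, short of 20 days, so (c) is unavailable.
Exception (d) fails — the rear setback is under 3 m.
Exception (e) fails — the structure's height is 10 ft, not less than 9 ft.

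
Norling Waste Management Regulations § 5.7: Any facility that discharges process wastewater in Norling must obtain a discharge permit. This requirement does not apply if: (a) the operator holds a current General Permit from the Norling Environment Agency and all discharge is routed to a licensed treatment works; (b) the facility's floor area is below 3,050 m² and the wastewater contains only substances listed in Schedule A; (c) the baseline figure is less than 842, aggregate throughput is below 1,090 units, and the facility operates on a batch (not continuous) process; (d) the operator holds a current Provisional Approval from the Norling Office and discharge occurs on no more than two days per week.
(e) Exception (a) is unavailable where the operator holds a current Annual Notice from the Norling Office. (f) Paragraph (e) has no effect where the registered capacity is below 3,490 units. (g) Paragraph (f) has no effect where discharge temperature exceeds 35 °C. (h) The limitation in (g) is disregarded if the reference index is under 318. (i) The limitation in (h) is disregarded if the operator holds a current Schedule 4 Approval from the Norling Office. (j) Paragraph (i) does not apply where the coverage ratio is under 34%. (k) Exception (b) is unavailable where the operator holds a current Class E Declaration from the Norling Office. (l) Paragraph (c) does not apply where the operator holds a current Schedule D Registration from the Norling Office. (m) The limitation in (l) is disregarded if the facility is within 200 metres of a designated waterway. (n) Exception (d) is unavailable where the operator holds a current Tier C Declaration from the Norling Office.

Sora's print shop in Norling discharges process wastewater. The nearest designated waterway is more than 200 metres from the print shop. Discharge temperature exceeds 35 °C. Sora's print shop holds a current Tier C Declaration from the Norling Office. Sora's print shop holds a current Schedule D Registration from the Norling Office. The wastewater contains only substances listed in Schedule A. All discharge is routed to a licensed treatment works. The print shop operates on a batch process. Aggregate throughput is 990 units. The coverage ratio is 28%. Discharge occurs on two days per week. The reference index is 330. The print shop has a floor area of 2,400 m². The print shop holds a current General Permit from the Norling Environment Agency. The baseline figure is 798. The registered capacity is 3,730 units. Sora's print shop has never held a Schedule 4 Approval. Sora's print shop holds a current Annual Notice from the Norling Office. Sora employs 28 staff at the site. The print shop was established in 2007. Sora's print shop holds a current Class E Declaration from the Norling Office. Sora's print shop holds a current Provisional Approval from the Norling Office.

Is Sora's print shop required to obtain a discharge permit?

Yes — Sora's print shop must obtain a discharge permit.

Exception (a)'s conditions are all satisfied: a current General Permit is held; discharge is routed to a licensed treatment works. But: (e) operates against (a): a current Annual Notice is held. (f), which would lift (e), is inapplicable — the registered capacity is 3,730 units, not below 3,490 units. (a) is therefore removed.
All of (b)'s requirements are met (the facility's floor area is 2,400 m², below the 3,050 m² limit; the wastewater is Schedule-A-only). But: (k) is triggered — a current Class E Declaration is held. So (b) is unavailable.
Exception (c): the baseline figure is 798, less than the 842 limit; aggregate throughput is 990 units, below the 1,090 units limit; the facility operates on a batch process — every condition holds. But applying paragraphs (l)–(m): (l) is triggered — a current Schedule D Registration is held. (m) is not engaged (the print shop is more than 200 m from any designated waterway), so (l) stands. So (c) is unavailable.
Exception (d): a current Provisional Approval is held; discharge occurs on no more than two days per week — every condition holds. However, paragraph (n) must be considered: (n) operates against (d): a current Tier C Declaration is held. So (d) is unavailable.
No exception displaces § 5.7.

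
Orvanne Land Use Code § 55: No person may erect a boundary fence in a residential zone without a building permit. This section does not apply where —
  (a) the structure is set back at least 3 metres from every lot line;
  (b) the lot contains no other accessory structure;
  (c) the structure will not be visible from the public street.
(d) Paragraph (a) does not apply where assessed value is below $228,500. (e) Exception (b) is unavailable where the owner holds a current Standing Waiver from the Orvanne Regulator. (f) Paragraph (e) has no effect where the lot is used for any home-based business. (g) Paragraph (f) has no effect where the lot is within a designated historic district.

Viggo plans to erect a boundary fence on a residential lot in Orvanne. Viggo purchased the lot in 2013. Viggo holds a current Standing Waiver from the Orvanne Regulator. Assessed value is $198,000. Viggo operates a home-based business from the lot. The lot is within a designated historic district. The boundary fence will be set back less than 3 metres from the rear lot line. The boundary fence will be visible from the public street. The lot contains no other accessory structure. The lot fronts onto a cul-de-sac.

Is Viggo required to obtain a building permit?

Exception (a) requires that the structure is set back at least 3 metres from every lot line; but the rear setback is under 3 m, so (a) is unavailable.
Exception (b)'s conditions are all satisfied: the lot has no other accessory structure. But: (e) operates against (b): a current Standing Waiver is held. (f) would limit (e) — a home-based business operates on the lot — but (g) sets (f) aside: (g) applies — the lot is in a historic district. (b) is therefore removed.
Exception (c) requires that the structure will not be visible from the public street; but the structure will be visible from the street, so (c) is unavailable.
No exception displaces § 55.

Yes — Viggo must obtain a building permit.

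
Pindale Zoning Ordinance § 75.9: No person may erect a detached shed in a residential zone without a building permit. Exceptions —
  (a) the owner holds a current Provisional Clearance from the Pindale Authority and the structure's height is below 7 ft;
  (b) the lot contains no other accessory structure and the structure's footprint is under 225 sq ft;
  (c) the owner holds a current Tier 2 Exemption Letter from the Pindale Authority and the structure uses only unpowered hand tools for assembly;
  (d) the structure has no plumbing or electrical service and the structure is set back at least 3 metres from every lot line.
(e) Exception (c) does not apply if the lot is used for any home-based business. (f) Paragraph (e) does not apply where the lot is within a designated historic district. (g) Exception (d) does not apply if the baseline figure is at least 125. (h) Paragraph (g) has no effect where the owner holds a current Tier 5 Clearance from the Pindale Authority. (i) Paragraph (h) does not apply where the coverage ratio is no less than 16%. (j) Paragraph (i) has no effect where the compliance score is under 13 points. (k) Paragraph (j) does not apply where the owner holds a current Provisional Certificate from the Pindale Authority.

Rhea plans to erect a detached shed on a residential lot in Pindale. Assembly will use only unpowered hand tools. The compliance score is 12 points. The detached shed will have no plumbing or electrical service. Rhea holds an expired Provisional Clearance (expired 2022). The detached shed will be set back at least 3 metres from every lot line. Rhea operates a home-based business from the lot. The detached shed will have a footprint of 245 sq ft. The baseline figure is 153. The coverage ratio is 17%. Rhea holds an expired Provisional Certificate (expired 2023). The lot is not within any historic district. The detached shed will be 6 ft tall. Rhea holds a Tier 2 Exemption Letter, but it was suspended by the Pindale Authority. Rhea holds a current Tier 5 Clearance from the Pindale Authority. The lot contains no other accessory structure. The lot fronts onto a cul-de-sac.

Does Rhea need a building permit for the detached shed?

No — exception (d) applies; Rhea does not need a building permit.

Exception (a) does not apply: the Provisional Clearance is not current.
Exception (b) requires that the structure's footprint is under 225 sq ft; but the structure's footprint is 245 sq ft, not under 225 sq ft, so (b) is unavailable.
Exception (c) does not apply: no current Tier 2 Exemption Letter is held.
Exception (d): there is no plumbing or electrical service; the setback is at least 3 m on every side — every condition holds. Considering the limiting provisions: (g) operates (the baseline figure is 153, meeting the 125 threshold), but is itself disapplied by (h): (h) operates against (g): a current Tier 5 Clearance is held. (i) would limit (h) — the coverage ratio is 17%, meeting the 16% threshold — but (j) sets (i) aside: (j) is triggered — the compliance score is 12 points, under the 13 points limit. (k) does not operate here (the Provisional Certificate is not current), so (j) stands. (d) remains available.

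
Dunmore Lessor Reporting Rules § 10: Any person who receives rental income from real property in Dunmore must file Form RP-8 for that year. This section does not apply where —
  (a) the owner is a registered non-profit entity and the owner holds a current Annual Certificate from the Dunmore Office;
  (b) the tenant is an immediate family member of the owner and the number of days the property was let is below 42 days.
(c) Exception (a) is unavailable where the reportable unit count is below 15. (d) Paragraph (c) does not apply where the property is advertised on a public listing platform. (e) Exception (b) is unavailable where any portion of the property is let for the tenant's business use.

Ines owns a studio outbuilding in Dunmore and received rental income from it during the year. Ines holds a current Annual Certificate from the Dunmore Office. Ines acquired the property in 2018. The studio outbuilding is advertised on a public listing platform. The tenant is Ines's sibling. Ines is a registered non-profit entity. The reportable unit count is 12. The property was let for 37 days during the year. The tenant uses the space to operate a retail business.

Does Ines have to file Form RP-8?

No — exception (a) applies; Ines is not required to file Form RP-8.

All of (a)'s requirements are met (Ines is a registered non-profit; a current Annual Certificate is held). Applying paragraphs (c)–(d): (c) is engaged (the reportable unit count is 12, below the 15 limit), but is itself disapplied by (d): (d) operates — the property is publicly advertised. Exception (a) stands.
Exception (b) is satisfied on its face — the tenant is an immediate family member; the number of days the property was let is 37 days, below the 42 days limit. Turning to paragraph (e): (e) operates against (b): the space is let for business use. So (b) is unavailable.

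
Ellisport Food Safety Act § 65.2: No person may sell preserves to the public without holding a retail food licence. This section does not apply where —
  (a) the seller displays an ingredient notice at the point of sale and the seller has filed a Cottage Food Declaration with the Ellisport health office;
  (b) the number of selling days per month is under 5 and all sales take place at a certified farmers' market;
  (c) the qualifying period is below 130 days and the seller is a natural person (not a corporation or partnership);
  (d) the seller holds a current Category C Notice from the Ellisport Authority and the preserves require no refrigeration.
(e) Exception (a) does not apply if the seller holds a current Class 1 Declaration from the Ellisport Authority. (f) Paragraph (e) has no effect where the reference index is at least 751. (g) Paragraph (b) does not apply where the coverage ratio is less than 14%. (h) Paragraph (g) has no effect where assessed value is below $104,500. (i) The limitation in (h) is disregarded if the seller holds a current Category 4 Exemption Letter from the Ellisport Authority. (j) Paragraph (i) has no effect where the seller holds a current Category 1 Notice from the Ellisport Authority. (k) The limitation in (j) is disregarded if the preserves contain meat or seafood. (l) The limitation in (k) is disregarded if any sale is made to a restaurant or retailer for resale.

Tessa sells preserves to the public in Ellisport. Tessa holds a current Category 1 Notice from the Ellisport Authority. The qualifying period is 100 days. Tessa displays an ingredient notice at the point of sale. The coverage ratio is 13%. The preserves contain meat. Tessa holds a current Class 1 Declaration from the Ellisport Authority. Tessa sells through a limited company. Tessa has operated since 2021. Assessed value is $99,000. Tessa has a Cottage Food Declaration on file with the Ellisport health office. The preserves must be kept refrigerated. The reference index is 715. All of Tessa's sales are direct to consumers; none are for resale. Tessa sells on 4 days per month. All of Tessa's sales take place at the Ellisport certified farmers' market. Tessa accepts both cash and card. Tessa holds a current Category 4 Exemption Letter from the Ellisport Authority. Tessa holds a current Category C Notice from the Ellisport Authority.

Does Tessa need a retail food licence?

Yes — Tessa must hold a retail food licence.

Exception (a) is satisfied on its face — an ingredient notice is displayed; a Cottage Food Declaration is on file. But applying paragraphs (e)–(f): (e) applies — a current Class 1 Declaration is held. (f), which would lift (e), is not triggered — the reference index is 715, short of 751. Exception (a) does not apply.
Exception (b): the number of selling days per month is 4, under the 5 limit; all sales are at a certified farmers' market — every condition holds. But applying paragraphs (g)–(l): (g) operates against (b): the coverage ratio is 13%, less than the 14% limit. (h) would limit (g) — assessed value is $99,000, below the $104,500 limit — but (i) sets (h) aside: (i) applies — a current Category 4 Exemption Letter is held. (j) operates (a current Category 1 Notice is held), but is displaced by (k): (k) operates against (j): the preserves contain meat. (l), which would lift (k), does not operate here — no sales are for resale. Exception (b) does not apply.
Exception (c) fails — the seller operates through a limited company.
Exception (d) requires that the preserves require no refrigeration; but the preserves require refrigeration, so (d) is unavailable.
No exception displaces § 65.2.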